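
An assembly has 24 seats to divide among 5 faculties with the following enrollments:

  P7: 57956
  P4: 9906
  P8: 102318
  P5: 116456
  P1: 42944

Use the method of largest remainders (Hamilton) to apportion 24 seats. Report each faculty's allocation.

Standard divisor: 329580 ÷ 24 ≈ 13732.5.
Standard quotas: P7 4.2204, P4 0.7214, P8 7.4508, P5 8.4803, P1 3.1272.
Lower quotas: P7 4, P4 0, P8 7, P5 8, P1 3 (sum 22, leaving 2 seats).
Remainders in descending order: P4 0.7214, P5 0.4803, P8 0.4508, P7 0.2204, P1 0.1272.
Largest remainders: P4, P5 receive the extra seats.

P7: 4; P4: 1; P8: 7; P5: 9; P1: 3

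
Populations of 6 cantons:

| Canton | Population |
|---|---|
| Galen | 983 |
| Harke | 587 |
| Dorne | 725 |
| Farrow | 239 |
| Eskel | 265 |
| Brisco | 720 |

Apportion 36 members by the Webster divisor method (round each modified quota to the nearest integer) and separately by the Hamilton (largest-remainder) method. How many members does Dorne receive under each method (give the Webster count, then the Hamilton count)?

Webster: Galen 10, Harke 6, Dorne 8, Farrow 2, Eskel 3, Brisco 7.
Hamilton: Galen 10, Harke 6, Dorne 7, Farrow 3, Eskel 3, Brisco 7.
Dorne gets 8 under Webster and 7 under Hamilton.

8 and 7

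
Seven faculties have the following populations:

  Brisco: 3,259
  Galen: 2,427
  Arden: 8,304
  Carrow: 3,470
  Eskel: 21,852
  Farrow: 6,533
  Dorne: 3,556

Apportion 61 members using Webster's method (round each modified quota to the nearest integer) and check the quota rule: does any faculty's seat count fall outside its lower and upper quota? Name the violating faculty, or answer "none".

Standard quotas: Brisco 4.024, Galen 2.997, Arden 10.254, Carrow 4.285, Eskel 26.983, Farrow 8.067, Dorne 4.391.
Webster allocation: Brisco 4, Galen 3, Arden 10, Carrow 4, Eskel 28, Farrow 8, Dorne 4.
Eskel has quota 26.983 (lower 26, upper 27) but receives 28 — outside the quota interval.

Eskel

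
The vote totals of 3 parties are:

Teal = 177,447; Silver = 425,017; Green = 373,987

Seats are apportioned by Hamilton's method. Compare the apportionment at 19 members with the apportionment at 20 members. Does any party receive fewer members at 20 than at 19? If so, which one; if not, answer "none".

Teal

At 19 seats: Teal 4, Silver 8, Green 7.
At 20 seats: Teal 3, Silver 9, Green 8.
Teal drops from 4 to 3.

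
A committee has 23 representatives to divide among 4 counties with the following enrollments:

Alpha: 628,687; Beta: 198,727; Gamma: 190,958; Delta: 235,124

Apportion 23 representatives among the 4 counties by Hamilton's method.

Alpha 12, Beta 4, Gamma 3, Delta 4

Total 1253496; standard divisor 1253496/23 ≈ 54499.826.
Standard quotas: Alpha 11.5356, Beta 3.6464, Gamma 3.5038, Delta 4.3142.
Lower quotas: Alpha 11, Beta 3, Gamma 3, Delta 4 (sum 21, leaving 2 seats).
Remainders in descending order: Beta 0.6464, Alpha 0.5356, Gamma 0.5038, Delta 0.3142.
Largest remainders: Beta, Alpha receive the extra seats.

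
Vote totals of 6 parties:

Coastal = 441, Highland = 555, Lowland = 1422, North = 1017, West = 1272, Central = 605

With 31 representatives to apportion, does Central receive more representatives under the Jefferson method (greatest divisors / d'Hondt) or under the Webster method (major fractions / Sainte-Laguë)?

Webster

Jefferson: Coastal 2, Highland 3, Lowland 9, North 6, West 8, Central 3.
Webster: Coastal 3, Highland 3, Lowland 8, North 6, West 7, Central 4.
Central gets 3 under Jefferson and 4 under Webster.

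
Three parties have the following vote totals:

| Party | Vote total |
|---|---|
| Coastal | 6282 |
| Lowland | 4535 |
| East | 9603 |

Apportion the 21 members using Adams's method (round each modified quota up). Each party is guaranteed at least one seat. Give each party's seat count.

Standard divisor 20420/21 ≈ 972.381; standard quotas: Coastal 6.460, Lowland 4.664, East 9.876.
Rounding up gives 7, 5, 10 = 22 seats, so the divisor must be adjusted.
With modified divisor 1060: modified quotas Coastal 5.926, Lowland 4.278, East 9.059.
Rounding up: Coastal 6, Lowland 5, East 10 (total 21).

Coastal 6; Lowland 5; East 10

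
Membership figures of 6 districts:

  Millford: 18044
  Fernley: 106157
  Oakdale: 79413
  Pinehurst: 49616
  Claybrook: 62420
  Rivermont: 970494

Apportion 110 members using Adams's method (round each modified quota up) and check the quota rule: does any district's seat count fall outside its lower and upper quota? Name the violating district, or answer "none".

Rivermont

Standard quotas: Millford 1.543, Fernley 9.079, Oakdale 6.792, Pinehurst 4.244, Claybrook 5.339, Rivermont 83.003.
Adams allocation: Millford 2, Fernley 9, Oakdale 7, Pinehurst 5, Claybrook 6, Rivermont 81.
Rivermont has quota 83.003 (lower 83, upper 84) but receives 81 — outside the quota interval.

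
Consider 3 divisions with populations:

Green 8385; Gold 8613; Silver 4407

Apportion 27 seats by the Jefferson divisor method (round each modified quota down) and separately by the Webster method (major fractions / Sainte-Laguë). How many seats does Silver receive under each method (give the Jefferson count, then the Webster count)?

5 and 6

Jefferson: Green 11, Gold 11, Silver 5.
Webster: Green 10, Gold 11, Silver 6.
Silver gets 5 under Jefferson and 6 under Webster.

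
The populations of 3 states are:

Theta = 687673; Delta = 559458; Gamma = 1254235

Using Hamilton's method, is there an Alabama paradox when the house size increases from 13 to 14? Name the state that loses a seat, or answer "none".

At 13 seats: Theta 4, Delta 3, Gamma 6.
At 14 seats: Theta 4, Delta 3, Gamma 7.
No state's allocation decreased.

none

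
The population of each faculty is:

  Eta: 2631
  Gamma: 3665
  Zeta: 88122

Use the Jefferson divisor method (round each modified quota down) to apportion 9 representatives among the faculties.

Standard divisor 94418/9 ≈ 10490.889; standard quotas: Eta 0.251, Gamma 0.349, Zeta 8.400.
Rounding down gives 0, 0, 8 = 8 seats, so the divisor must be adjusted.
With modified divisor 9300: modified quotas Eta 0.283, Gamma 0.394, Zeta 9.475.
Rounding down: Eta 0, Gamma 0, Zeta 9 (total 9).

Eta: 0, Gamma: 0, Zeta: 9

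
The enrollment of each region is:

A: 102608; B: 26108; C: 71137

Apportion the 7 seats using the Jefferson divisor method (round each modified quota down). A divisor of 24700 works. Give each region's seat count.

A: 4; B: 1; C: 2

With modified divisor 24700: modified quotas A 4.154, B 1.057, C 2.880.
Rounding down: A 4, B 1, C 2 (total 7).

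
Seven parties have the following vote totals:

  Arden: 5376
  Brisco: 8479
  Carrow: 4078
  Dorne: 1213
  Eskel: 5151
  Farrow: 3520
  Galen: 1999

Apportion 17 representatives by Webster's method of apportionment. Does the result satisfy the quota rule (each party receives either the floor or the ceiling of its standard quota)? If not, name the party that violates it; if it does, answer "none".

Standard quotas: Arden 3.065, Brisco 4.834, Carrow 2.325, Dorne 0.692, Eskel 2.937, Farrow 2.007, Galen 1.140.
Webster allocation: Arden 3, Brisco 5, Carrow 2, Dorne 1, Eskel 3, Farrow 2, Galen 1.
Every allocation lies between the lower and upper quota.

none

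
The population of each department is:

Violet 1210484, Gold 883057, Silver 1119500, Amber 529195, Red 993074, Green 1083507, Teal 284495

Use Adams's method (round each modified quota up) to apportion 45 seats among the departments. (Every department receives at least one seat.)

Standard divisor 6103312/45 ≈ 135629.156; standard quotas: Violet 8.925, Gold 6.511, Silver 8.254, Amber 3.902, Red 7.322, Green 7.989, Teal 2.098.
Rounding up gives 9, 7, 9, 4, 8, 8, 3 = 48 seats, so the divisor must be adjusted.
With modified divisor 144700: modified quotas Violet 8.365, Gold 6.103, Silver 7.737, Amber 3.657, Red 6.863, Green 7.488, Teal 1.966.
Rounding up: Violet 9, Gold 7, Silver 8, Amber 4, Red 7, Green 8, Teal 2 (total 45).

Violet 9, Gold 7, Silver 8, Amber 4, Red 7, Green 8, Teal 2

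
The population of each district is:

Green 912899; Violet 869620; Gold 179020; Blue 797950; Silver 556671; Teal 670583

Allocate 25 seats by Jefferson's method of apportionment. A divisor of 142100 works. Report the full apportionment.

With modified divisor 142100: modified quotas Green 6.424, Violet 6.120, Gold 1.260, Blue 5.615, Silver 3.917, Teal 4.719.
Rounding down: Green 6, Violet 6, Gold 1, Blue 5, Silver 3, Teal 4 (total 25).

Green: 6, Violet: 6, Gold: 1, Blue: 5, Silver: 3, Teal: 4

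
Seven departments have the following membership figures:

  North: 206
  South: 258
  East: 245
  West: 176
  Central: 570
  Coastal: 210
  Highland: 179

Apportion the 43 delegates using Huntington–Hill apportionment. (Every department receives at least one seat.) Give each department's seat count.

With divisor 43: modified quotas North 4.791, South 6.000, East 5.698, West 4.093, Central 13.256, Coastal 4.884, Highland 4.163.
Geometric-mean thresholds: North √(4·5)=4.472, South √(6·7)=6.481, East √(5·6)=5.477, West √(4·5)=4.472, Central √(13·14)=13.491, Coastal √(4·5)=4.472, Highland √(4·5)=4.472.
Each quota rounded against its threshold gives North 5, South 6, East 6, West 4, Central 13, Coastal 5, Highland 4 (total 43).

North 5; South 6; East 6; West 4; Central 13; Coastal 5; Highland 4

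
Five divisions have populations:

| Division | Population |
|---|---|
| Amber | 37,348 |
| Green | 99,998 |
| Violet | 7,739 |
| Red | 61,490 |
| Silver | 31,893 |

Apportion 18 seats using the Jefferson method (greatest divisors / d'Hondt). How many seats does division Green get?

Standard divisor 238468/18 ≈ 13248.222; standard quotas: Amber 2.819, Green 7.548, Violet 0.584, Red 4.641, Silver 2.407.
Rounding down gives 2, 7, 0, 4, 2 = 15 seats, so the divisor must be adjusted.
With modified divisor 11700: modified quotas Amber 3.192, Green 8.547, Violet 0.661, Red 5.256, Silver 2.726.
Rounding down: Amber 3, Green 8, Violet 0, Red 5, Silver 2 (total 18).
Green receives 8.

8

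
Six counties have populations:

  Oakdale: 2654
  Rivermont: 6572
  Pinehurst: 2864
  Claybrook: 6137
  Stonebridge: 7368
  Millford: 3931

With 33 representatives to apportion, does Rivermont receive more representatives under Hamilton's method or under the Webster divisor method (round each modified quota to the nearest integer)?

Hamilton: Oakdale 3, Rivermont 7, Pinehurst 3, Claybrook 7, Stonebridge 8, Millford 5.
Webster: Oakdale 3, Rivermont 8, Pinehurst 3, Claybrook 7, Stonebridge 8, Millford 4.
Rivermont gets 7 under Hamilton and 8 under Webster.

Webster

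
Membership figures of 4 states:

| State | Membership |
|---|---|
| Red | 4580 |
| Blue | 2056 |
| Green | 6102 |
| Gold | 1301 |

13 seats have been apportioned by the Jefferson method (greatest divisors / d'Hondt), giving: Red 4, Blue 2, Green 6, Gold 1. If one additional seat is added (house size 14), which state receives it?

Red

Priority for the next seat is population ÷ (current seats + 1).
Priorities: Red 916.000, Blue 685.333, Green 871.714, Gold 650.500.
Highest priority: Red.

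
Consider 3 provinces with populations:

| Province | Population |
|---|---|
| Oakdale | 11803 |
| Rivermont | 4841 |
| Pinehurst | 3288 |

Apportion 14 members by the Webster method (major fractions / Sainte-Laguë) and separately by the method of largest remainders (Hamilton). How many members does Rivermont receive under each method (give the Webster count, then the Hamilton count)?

3 and 4

Webster: Oakdale 9, Rivermont 3, Pinehurst 2.
Hamilton: Oakdale 8, Rivermont 4, Pinehurst 2.
Rivermont gets 3 under Webster and 4 under Hamilton.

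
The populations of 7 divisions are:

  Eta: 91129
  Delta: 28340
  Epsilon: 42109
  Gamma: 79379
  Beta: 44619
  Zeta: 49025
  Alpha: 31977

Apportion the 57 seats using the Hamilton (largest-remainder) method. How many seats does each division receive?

Eta 14, Delta 4, Epsilon 7, Gamma 12, Beta 7, Zeta 8, Alpha 5

Standard divisor: 366578 ÷ 57 ≈ 6431.193.
Standard quotas: Eta 14.1698, Delta 4.4066, Epsilon 6.5476, Gamma 12.3428, Beta 6.9379, Zeta 7.6230, Alpha 4.9722.
Lower quotas: Eta 14, Delta 4, Epsilon 6, Gamma 12, Beta 6, Zeta 7, Alpha 4 (sum 53, leaving 4 seats).
Remainders in descending order: Alpha 0.9722, Beta 0.9379, Zeta 0.6230, Epsilon 0.5476, Delta 0.4066, Gamma 0.3428, Eta 0.1698.
Largest remainders: Alpha, Beta, Zeta, Epsilon receive the extra seats.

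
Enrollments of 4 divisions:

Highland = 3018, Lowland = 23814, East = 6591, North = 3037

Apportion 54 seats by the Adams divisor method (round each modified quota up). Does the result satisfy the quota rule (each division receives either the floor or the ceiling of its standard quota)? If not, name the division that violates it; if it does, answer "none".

Standard quotas: Highland 4.470, Lowland 35.270, East 9.762, North 4.498.
Adams allocation: Highland 5, Lowland 34, East 10, North 5.
Lowland has quota 35.270 (lower 35, upper 36) but receives 34 — outside the quota interval.

Lowland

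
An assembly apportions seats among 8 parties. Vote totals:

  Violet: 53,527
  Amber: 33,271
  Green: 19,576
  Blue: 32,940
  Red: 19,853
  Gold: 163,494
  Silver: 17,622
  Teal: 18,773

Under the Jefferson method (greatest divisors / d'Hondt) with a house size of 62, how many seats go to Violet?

Standard divisor 359056/62 ≈ 5791.226; standard quotas: Violet 9.243, Amber 5.745, Green 3.380, Blue 5.688, Red 3.428, Gold 28.231, Silver 3.043, Teal 3.242.
Rounding down gives 9, 5, 3, 5, 3, 28, 3, 3 = 59 seats, so the divisor must be adjusted.
With modified divisor 5470: modified quotas Violet 9.786, Amber 6.082, Green 3.579, Blue 6.022, Red 3.629, Gold 29.889, Silver 3.222, Teal 3.432.
Rounding down: Violet 9, Amber 6, Green 3, Blue 6, Red 3, Gold 29, Silver 3, Teal 3 (total 62).
Violet receives 9.

9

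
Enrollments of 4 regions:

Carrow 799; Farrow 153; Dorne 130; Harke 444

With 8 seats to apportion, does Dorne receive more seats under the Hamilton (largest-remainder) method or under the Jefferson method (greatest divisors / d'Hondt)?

Hamilton: Carrow 4, Farrow 1, Dorne 1, Harke 2.
Jefferson: Carrow 5, Farrow 1, Dorne 0, Harke 2.
Dorne gets 1 under Hamilton and 0 under Jefferson.

Hamilton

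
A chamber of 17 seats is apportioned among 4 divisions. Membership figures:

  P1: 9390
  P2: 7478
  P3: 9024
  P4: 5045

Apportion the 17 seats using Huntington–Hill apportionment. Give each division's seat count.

With divisor 1866: modified quotas P1 5.032, P2 4.008, P3 4.836, P4 2.704.
Geometric-mean thresholds: P1 √(5·6)=5.477, P2 √(4·5)=4.472, P3 √(4·5)=4.472, P4 √(2·3)=2.449.
Each quota rounded against its threshold gives P1 5, P2 4, P3 5, P4 3 (total 17).

P1: 5, P2: 4, P3: 5, P4: 3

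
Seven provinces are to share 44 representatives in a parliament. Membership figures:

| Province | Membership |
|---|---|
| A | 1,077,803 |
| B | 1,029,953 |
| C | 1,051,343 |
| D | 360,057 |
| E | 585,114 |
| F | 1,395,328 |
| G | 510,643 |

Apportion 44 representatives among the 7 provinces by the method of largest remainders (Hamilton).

Standard divisor: 6010241 ÷ 44 ≈ 136596.386.
Standard quotas: A 7.8904, B 7.5401, C 7.6967, D 2.6359, E 4.2835, F 10.2150, G 3.7383.
Lower quotas: A 7, B 7, C 7, D 2, E 4, F 10, G 3 (sum 40, leaving 4 seats).
Remainders in descending order: A 0.8904, G 0.7383, C 0.6967, D 0.6359, B 0.5401, E 0.2835, F 0.2150.
Largest remainders: A, G, C, D receive the extra seats.

A=8, B=7, C=8, D=3, E=4, F=10, G=4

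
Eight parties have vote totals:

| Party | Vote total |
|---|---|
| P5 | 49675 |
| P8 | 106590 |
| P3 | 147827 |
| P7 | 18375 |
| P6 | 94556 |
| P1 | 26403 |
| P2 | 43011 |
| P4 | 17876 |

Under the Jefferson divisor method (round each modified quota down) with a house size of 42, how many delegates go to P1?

2

Standard divisor 504313/42 ≈ 12007.452; standard quotas: P5 4.137, P8 8.877, P3 12.311, P7 1.530, P6 7.875, P1 2.199, P2 3.582, P4 1.489.
Rounding down gives 4, 8, 12, 1, 7, 2, 3, 1 = 38 seats, so the divisor must be adjusted.
With modified divisor 10687.1: modified quotas P5 4.648, P8 9.974, P3 13.832, P7 1.719, P6 8.848, P1 2.471, P2 4.025, P4 1.673.
Rounding down: P5 4, P8 9, P3 13, P7 1, P6 8, P1 2, P2 4, P4 1 (total 42).
P1 receives 2.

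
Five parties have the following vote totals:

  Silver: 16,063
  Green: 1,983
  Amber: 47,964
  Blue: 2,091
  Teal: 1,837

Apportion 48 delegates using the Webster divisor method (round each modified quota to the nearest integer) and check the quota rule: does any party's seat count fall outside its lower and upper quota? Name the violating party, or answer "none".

Standard quotas: Silver 11.024, Green 1.361, Amber 32.919, Blue 1.435, Teal 1.261.
Webster allocation: Silver 11, Green 1, Amber 34, Blue 1, Teal 1.
Amber has quota 32.919 (lower 32, upper 33) but receives 34 — outside the quota interval.

Amber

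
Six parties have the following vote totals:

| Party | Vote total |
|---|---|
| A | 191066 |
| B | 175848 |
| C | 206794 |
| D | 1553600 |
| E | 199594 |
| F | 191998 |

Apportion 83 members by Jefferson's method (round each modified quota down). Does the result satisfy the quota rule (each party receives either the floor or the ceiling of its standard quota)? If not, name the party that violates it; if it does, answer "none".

Standard quotas: A 6.296, B 5.794, C 6.814, D 51.193, E 6.577, F 6.327.
Jefferson allocation: A 6, B 5, C 7, D 53, E 6, F 6.
D has quota 51.193 (lower 51, upper 52) but receives 53 — outside the quota interval.

D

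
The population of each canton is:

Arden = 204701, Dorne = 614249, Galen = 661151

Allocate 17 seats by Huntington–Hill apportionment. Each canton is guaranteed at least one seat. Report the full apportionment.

Arden 2, Dorne 7, Galen 8

With divisor 85959: modified quotas Arden 2.381, Dorne 7.146, Galen 7.691.
Geometric-mean thresholds: Arden √(2·3)=2.449, Dorne √(7·8)=7.483, Galen √(7·8)=7.483.
Each quota rounded against its threshold gives Arden 2, Dorne 7, Galen 8 (total 17).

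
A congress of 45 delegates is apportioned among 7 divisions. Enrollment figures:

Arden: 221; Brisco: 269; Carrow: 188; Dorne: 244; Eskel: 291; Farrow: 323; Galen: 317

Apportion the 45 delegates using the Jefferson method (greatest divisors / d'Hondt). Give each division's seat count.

Standard divisor 1853/45 ≈ 41.178; standard quotas: Arden 5.367, Brisco 6.533, Carrow 4.566, Dorne 5.926, Eskel 7.067, Farrow 7.844, Galen 7.698.
Rounding down gives 5, 6, 4, 5, 7, 7, 7 = 41 seats, so the divisor must be adjusted.
With modified divisor 38: modified quotas Arden 5.816, Brisco 7.079, Carrow 4.947, Dorne 6.421, Eskel 7.658, Farrow 8.500, Galen 8.342.
Rounding down: Arden 5, Brisco 7, Carrow 4, Dorne 6, Eskel 7, Farrow 8, Galen 8 (total 45).

Arden 5, Brisco 7, Carrow 4, Dorne 6, Eskel 7, Farrow 8, Galen 8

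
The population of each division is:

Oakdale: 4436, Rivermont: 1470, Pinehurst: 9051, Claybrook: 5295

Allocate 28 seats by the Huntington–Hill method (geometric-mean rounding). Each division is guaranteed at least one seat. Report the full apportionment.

Oakdale: 6; Rivermont: 2; Pinehurst: 13; Claybrook: 7

With divisor 716: modified quotas Oakdale 6.196, Rivermont 2.053, Pinehurst 12.641, Claybrook 7.395.
Geometric-mean thresholds: Oakdale √(6·7)=6.481, Rivermont √(2·3)=2.449, Pinehurst √(12·13)=12.490, Claybrook √(7·8)=7.483.
Each quota rounded against its threshold gives Oakdale 6, Rivermont 2, Pinehurst 13, Claybrook 7 (total 28).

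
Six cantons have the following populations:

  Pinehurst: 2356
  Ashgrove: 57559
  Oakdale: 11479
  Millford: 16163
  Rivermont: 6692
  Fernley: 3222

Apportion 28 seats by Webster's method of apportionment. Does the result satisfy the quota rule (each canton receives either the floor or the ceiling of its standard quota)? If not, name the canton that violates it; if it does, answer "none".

none

Standard quotas: Pinehurst 0.677, Ashgrove 16.535, Oakdale 3.298, Millford 4.643, Rivermont 1.922, Fernley 0.926.
Webster allocation: Pinehurst 1, Ashgrove 16, Oakdale 3, Millford 5, Rivermont 2, Fernley 1.
Every allocation lies between the lower and upper quota.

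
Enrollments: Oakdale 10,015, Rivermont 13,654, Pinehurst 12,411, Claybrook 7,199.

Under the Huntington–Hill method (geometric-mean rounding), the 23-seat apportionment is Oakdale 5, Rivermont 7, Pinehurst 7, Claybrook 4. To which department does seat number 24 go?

Priority for the next seat is population ÷ (√(s·(s+1))).
Priorities: Oakdale 1828.480, Rivermont 1824.592, Pinehurst 1658.490, Claybrook 1609.745.
Highest priority: Oakdale.

Oakdale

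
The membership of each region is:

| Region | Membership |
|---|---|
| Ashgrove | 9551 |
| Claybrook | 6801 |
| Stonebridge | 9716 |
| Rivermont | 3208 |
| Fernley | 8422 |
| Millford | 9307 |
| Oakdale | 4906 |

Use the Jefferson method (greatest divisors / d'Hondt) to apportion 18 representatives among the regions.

Ashgrove 3, Claybrook 2, Stonebridge 4, Rivermont 1, Fernley 3, Millford 3, Oakdale 2

Standard divisor 51911/18 ≈ 2883.944; standard quotas: Ashgrove 3.312, Claybrook 2.358, Stonebridge 3.369, Rivermont 1.112, Fernley 2.920, Millford 3.227, Oakdale 1.701.
Rounding down gives 3, 2, 3, 1, 2, 3, 1 = 15 seats, so the divisor must be adjusted.
With modified divisor 2400: modified quotas Ashgrove 3.980, Claybrook 2.834, Stonebridge 4.048, Rivermont 1.337, Fernley 3.509, Millford 3.878, Oakdale 2.044.
Rounding down: Ashgrove 3, Claybrook 2, Stonebridge 4, Rivermont 1, Fernley 3, Millford 3, Oakdale 2 (total 18).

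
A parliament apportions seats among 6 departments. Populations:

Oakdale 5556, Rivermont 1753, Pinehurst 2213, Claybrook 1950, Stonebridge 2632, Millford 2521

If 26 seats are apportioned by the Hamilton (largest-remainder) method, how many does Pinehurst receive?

Total 16625; standard divisor 16625/26 ≈ 639.423.
Standard quotas: Oakdale 8.6891, Rivermont 2.7415, Pinehurst 3.4609, Claybrook 3.0496, Stonebridge 4.1162, Millford 3.9426.
Lower quotas: Oakdale 8, Rivermont 2, Pinehurst 3, Claybrook 3, Stonebridge 4, Millford 3 (sum 23, leaving 3 seats).
Remainders in descending order: Millford 0.9426, Rivermont 0.7415, Oakdale 0.6891, Pinehurst 0.4609, Stonebridge 0.1162, Claybrook 0.0496.
The surplus seats go to Millford, Rivermont, Oakdale.
Pinehurst receives 3.

3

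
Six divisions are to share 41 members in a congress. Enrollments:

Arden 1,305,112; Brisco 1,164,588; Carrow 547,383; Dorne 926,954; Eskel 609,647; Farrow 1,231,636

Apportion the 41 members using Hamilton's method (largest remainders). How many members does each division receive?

Arden=9, Brisco=8, Carrow=4, Dorne=7, Eskel=4, Farrow=9

Total 5785320; standard divisor 5785320/41 ≈ 141105.366.
Standard quotas: Arden 9.2492, Brisco 8.2533, Carrow 3.8793, Dorne 6.5692, Eskel 4.3205, Farrow 8.7285.
Lower quotas: Arden 9, Brisco 8, Carrow 3, Dorne 6, Eskel 4, Farrow 8 (sum 38, leaving 3 seats).
Remainders in descending order: Carrow 0.8793, Farrow 0.7285, Dorne 0.5692, Eskel 0.3205, Brisco 0.2533, Arden 0.2492.
Largest remainders: Carrow, Farrow, Dorne receive the extra seats.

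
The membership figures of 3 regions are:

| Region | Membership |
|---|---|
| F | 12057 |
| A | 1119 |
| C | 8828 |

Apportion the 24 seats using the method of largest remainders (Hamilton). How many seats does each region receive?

Standard divisor: 22004 ÷ 24 ≈ 916.833.
Standard quotas: F 13.1507, A 1.2205, C 9.6288.
Lower quotas: F 13, A 1, C 9 (sum 23, leaving 1 seat).
Remainders in descending order: C 0.6288, A 0.2205, F 0.1507.
The surplus seat goes to C.

F 13, A 1, C 10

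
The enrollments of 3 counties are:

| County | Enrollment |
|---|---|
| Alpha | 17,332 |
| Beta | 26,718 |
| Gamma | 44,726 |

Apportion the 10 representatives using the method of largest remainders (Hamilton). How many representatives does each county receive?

Alpha: 2; Beta: 3; Gamma: 5

Total 88776; standard divisor 88776/10 ≈ 8877.6.
Standard quotas: Alpha 1.9523, Beta 3.0096, Gamma 5.0381.
Lower quotas: Alpha 1, Beta 3, Gamma 5 (sum 9, leaving 1 seat).
Remainders in descending order: Alpha 0.9523, Gamma 0.0381, Beta 0.0096.
The surplus seat goes to Alpha.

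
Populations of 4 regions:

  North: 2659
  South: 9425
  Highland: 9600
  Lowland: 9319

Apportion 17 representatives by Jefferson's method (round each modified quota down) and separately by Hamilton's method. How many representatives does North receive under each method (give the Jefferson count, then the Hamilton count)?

Jefferson: North 1, South 5, Highland 6, Lowland 5.
Hamilton: North 2, South 5, Highland 5, Lowland 5.
North gets 1 under Jefferson and 2 under Hamilton.

1 and 2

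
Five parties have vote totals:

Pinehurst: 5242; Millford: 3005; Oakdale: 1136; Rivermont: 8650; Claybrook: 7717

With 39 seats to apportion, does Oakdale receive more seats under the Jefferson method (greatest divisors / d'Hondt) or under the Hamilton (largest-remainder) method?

Hamilton

Jefferson: Pinehurst 8, Millford 4, Oakdale 1, Rivermont 14, Claybrook 12.
Hamilton: Pinehurst 8, Millford 4, Oakdale 2, Rivermont 13, Claybrook 12.
Oakdale gets 1 under Jefferson and 2 under Hamilton.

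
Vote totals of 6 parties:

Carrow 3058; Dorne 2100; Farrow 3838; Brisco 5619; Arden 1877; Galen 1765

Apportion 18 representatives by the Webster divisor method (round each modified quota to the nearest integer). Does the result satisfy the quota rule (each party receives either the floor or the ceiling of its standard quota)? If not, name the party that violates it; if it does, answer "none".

Standard quotas: Carrow 3.015, Dorne 2.070, Farrow 3.784, Brisco 5.540, Arden 1.851, Galen 1.740.
Webster allocation: Carrow 3, Dorne 2, Farrow 4, Brisco 5, Arden 2, Galen 2.
Every allocation lies between the lower and upper quota.

none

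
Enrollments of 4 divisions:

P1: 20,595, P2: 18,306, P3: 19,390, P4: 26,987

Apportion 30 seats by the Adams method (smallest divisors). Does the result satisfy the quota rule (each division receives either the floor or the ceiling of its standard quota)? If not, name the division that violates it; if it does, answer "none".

Standard quotas: P1 7.245, P2 6.440, P3 6.821, P4 9.494.
Adams allocation: P1 7, P2 7, P3 7, P4 9.
Every allocation lies between the lower and upper quota.

none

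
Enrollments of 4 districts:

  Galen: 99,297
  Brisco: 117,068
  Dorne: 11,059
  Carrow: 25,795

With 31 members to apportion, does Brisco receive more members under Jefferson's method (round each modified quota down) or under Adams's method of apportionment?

Jefferson: Galen 12, Brisco 15, Dorne 1, Carrow 3.
Adams: Galen 12, Brisco 14, Dorne 2, Carrow 3.
Brisco gets 15 under Jefferson and 14 under Adams.

Jefferson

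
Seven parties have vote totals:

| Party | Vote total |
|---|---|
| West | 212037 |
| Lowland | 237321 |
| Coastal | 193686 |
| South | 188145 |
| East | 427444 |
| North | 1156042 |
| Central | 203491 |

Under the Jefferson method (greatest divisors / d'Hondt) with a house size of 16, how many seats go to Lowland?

Standard divisor 2618166/16 ≈ 163635.375; standard quotas: West 1.296, Lowland 1.450, Coastal 1.184, South 1.150, East 2.612, North 7.065, Central 1.244.
Rounding down gives 1, 1, 1, 1, 2, 7, 1 = 14 seats, so the divisor must be adjusted.
With modified divisor 135500: modified quotas West 1.565, Lowland 1.751, Coastal 1.429, South 1.389, East 3.155, North 8.532, Central 1.502.
Rounding down: West 1, Lowland 1, Coastal 1, South 1, East 3, North 8, Central 1 (total 16).
Lowland receives 1.

1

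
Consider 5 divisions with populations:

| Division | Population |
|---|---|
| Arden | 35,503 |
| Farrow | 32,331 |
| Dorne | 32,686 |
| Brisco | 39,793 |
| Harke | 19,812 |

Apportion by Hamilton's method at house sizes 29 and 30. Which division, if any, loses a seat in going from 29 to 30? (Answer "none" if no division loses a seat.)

none

At 29 seats: Arden 6, Farrow 6, Dorne 6, Brisco 7, Harke 4.
At 30 seats: Arden 7, Farrow 6, Dorne 6, Brisco 7, Harke 4.
No division's allocation decreased.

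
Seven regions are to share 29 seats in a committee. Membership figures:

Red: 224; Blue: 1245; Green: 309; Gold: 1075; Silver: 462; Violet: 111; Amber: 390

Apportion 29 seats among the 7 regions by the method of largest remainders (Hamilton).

Red=2, Blue=9, Green=2, Gold=8, Silver=4, Violet=1, Amber=3

Total 3816; standard divisor 3816/29 ≈ 131.586.
Standard quotas: Red 1.702, Blue 9.461, Green 2.348, Gold 8.170, Silver 3.511, Violet 0.844, Amber 2.964.
Lower quotas: Red 1, Blue 9, Green 2, Gold 8, Silver 3, Violet 0, Amber 2 (sum 25, leaving 4 seats).
Remainders in descending order: Amber 0.964, Violet 0.844, Red 0.702, Silver 0.511, Blue 0.461, Green 0.348, Gold 0.170.
The surplus seats go to Amber, Violet, Red, Silver.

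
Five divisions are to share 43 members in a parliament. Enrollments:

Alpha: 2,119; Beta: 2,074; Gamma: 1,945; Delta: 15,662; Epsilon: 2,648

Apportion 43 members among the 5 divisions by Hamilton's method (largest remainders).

Standard divisor: 24448 ÷ 43 ≈ 568.558.
Standard quotas: Alpha 3.7270, Beta 3.6478, Gamma 3.4209, Delta 27.5469, Epsilon 4.6574.
Lower quotas: Alpha 3, Beta 3, Gamma 3, Delta 27, Epsilon 4 (sum 40, leaving 3 seats).
Remainders in descending order: Alpha 0.7270, Epsilon 0.6574, Beta 0.6478, Delta 0.5469, Gamma 0.4209.
The surplus seats go to Alpha, Epsilon, Beta.

Alpha 4, Beta 4, Gamma 3, Delta 27, Epsilon 5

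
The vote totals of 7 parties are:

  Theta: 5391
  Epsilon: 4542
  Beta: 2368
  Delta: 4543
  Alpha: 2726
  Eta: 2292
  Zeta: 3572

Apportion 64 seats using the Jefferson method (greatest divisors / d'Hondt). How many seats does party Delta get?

Standard divisor 25434/64 ≈ 397.406; standard quotas: Theta 13.565, Epsilon 11.429, Beta 5.959, Delta 11.432, Alpha 6.859, Eta 5.767, Zeta 8.988.
Rounding down gives 13, 11, 5, 11, 6, 5, 8 = 59 seats, so the divisor must be adjusted.
With modified divisor 380: modified quotas Theta 14.187, Epsilon 11.953, Beta 6.232, Delta 11.955, Alpha 7.174, Eta 6.032, Zeta 9.400.
Rounding down: Theta 14, Epsilon 11, Beta 6, Delta 11, Alpha 7, Eta 6, Zeta 9 (total 64).
Delta receives 11.

11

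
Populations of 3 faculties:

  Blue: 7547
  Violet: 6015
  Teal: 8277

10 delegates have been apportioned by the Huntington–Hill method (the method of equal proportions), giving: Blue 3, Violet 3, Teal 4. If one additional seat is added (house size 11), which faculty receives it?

Blue

Priority for the next seat is population ÷ (√(s·(s+1))).
Priorities: Blue 2178.631, Violet 1736.381, Teal 1850.793.
Highest priority: Blue.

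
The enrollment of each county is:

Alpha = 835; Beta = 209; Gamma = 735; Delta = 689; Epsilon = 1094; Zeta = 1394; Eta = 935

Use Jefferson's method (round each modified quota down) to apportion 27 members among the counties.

Alpha=4, Beta=1, Gamma=3, Delta=3, Epsilon=5, Zeta=7, Eta=4

Standard divisor 5891/27 ≈ 218.185; standard quotas: Alpha 3.827, Beta 0.958, Gamma 3.369, Delta 3.158, Epsilon 5.014, Zeta 6.389, Eta 4.285.
Rounding down gives 3, 0, 3, 3, 5, 6, 4 = 24 seats, so the divisor must be adjusted.
With modified divisor 190: modified quotas Alpha 4.395, Beta 1.100, Gamma 3.868, Delta 3.626, Epsilon 5.758, Zeta 7.337, Eta 4.921.
Rounding down: Alpha 4, Beta 1, Gamma 3, Delta 3, Epsilon 5, Zeta 7, Eta 4 (total 27).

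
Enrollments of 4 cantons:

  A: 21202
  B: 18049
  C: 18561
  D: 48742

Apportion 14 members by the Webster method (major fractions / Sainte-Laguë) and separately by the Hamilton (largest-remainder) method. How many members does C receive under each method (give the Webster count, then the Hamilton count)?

2 and 3

Webster: A 3, B 2, C 2, D 7.
Hamilton: A 3, B 2, C 3, D 6.
C gets 2 under Webster and 3 under Hamilton.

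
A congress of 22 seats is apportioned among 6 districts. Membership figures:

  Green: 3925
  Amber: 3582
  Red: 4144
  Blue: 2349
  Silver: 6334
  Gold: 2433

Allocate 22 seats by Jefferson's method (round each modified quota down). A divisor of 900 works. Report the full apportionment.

With modified divisor 900: modified quotas Green 4.361, Amber 3.980, Red 4.604, Blue 2.610, Silver 7.038, Gold 2.703.
Rounding down: Green 4, Amber 3, Red 4, Blue 2, Silver 7, Gold 2 (total 22).

Green: 4; Amber: 3; Red: 4; Blue: 2; Silver: 7; Gold: 2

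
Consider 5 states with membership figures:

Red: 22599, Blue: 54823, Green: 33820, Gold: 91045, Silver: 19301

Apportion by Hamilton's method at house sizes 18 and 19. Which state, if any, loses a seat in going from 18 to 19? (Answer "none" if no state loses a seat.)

Silver

At 18 seats: Red 2, Blue 4, Green 3, Gold 7, Silver 2.
At 19 seats: Red 2, Blue 5, Green 3, Gold 8, Silver 1.
Silver drops from 2 to 1.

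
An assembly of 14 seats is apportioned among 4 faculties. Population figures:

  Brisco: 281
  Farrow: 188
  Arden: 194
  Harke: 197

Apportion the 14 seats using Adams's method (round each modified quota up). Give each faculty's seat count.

Brisco=5; Farrow=3; Arden=3; Harke=3

Standard divisor 860/14 ≈ 61.429; standard quotas: Brisco 4.574, Farrow 3.060, Arden 3.158, Harke 3.207.
Rounding up gives 5, 4, 4, 4 = 17 seats, so the divisor must be adjusted.
With modified divisor 68: modified quotas Brisco 4.132, Farrow 2.765, Arden 2.853, Harke 2.897.
Rounding up: Brisco 5, Farrow 3, Arden 3, Harke 3 (total 14).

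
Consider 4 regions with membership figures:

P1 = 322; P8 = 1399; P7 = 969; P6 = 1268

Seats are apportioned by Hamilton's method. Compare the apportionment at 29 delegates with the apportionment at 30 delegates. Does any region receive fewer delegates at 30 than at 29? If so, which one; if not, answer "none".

P1

At 29 seats: P1 3, P8 10, P7 7, P6 9.
At 30 seats: P1 2, P8 11, P7 7, P6 10.
P1 drops from 3 to 2.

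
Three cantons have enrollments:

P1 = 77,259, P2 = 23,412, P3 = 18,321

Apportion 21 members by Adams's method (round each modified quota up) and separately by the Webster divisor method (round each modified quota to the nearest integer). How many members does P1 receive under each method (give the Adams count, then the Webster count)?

13 and 14

Adams: P1 13, P2 4, P3 4.
Webster: P1 14, P2 4, P3 3.
P1 gets 13 under Adams and 14 under Webster.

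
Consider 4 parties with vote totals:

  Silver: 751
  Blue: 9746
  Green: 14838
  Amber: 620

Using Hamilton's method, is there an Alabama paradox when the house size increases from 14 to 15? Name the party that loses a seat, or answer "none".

Silver

At 14 seats: Silver 1, Blue 5, Green 8, Amber 0.
At 15 seats: Silver 0, Blue 6, Green 9, Amber 0.
Silver drops from 1 to 0.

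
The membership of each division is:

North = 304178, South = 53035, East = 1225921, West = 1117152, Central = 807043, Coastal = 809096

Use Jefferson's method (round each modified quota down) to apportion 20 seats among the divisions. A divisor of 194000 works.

With modified divisor 194000: modified quotas North 1.568, South 0.273, East 6.319, West 5.759, Central 4.160, Coastal 4.171.
Rounding down: North 1, South 0, East 6, West 5, Central 4, Coastal 4 (total 20).

North 1, South 0, East 6, West 5, Central 4, Coastal 4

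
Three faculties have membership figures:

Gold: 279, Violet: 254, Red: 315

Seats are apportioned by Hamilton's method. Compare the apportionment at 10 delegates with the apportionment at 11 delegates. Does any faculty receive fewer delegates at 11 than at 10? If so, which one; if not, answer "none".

none

At 10 seats: Gold 3, Violet 3, Red 4.
At 11 seats: Gold 4, Violet 3, Red 4.
No faculty's allocation decreased.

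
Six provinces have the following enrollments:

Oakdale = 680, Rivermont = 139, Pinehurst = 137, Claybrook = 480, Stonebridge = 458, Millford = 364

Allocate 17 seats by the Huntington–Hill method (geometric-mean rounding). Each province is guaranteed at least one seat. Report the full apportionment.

With divisor 135: modified quotas Oakdale 5.037, Rivermont 1.030, Pinehurst 1.015, Claybrook 3.556, Stonebridge 3.393, Millford 2.696.
Geometric-mean thresholds: Oakdale √(5·6)=5.477, Rivermont √(1·2)=1.414, Pinehurst √(1·2)=1.414, Claybrook √(3·4)=3.464, Stonebridge √(3·4)=3.464, Millford √(2·3)=2.449.
Each quota rounded against its threshold gives Oakdale 5, Rivermont 1, Pinehurst 1, Claybrook 4, Stonebridge 3, Millford 3 (total 17).

Oakdale: 5, Rivermont: 1, Pinehurst: 1, Claybrook: 4, Stonebridge: 3, Millford: 3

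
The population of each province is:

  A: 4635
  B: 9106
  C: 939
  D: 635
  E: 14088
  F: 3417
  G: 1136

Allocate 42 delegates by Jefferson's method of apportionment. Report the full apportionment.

Standard divisor 33956/42 ≈ 808.476; standard quotas: A 5.733, B 11.263, C 1.161, D 0.785, E 17.425, F 4.226, G 1.405.
Rounding down gives 5, 11, 1, 0, 17, 4, 1 = 39 seats, so the divisor must be adjusted.
With modified divisor 750: modified quotas A 6.180, B 12.141, C 1.252, D 0.847, E 18.784, F 4.556, G 1.515.
Rounding down: A 6, B 12, C 1, D 0, E 18, F 4, G 1 (total 42).

A=6; B=12; C=1; D=0; E=18; F=4; G=1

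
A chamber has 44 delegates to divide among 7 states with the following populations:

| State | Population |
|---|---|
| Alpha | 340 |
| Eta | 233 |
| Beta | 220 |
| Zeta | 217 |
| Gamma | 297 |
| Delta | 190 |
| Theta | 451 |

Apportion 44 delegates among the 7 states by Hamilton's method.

Alpha: 8, Eta: 5, Beta: 5, Zeta: 5, Gamma: 7, Delta: 4, Theta: 10

Total 1948; standard divisor 1948/44 ≈ 44.273.
Standard quotas: Alpha 7.680, Eta 5.263, Beta 4.969, Zeta 4.901, Gamma 6.708, Delta 4.292, Theta 10.187.
Lower quotas: Alpha 7, Eta 5, Beta 4, Zeta 4, Gamma 6, Delta 4, Theta 10 (sum 40, leaving 4 seats).
Remainders in descending order: Beta 0.969, Zeta 0.901, Gamma 0.708, Alpha 0.680, Delta 0.292, Eta 0.263, Theta 0.187.
The surplus seats go to Beta, Zeta, Gamma, Alpha.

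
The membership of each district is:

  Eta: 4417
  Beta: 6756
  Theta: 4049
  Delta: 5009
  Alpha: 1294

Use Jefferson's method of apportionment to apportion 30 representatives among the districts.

Standard divisor 21525/30 ≈ 717.5; standard quotas: Eta 6.156, Beta 9.416, Theta 5.643, Delta 6.981, Alpha 1.803.
Rounding down gives 6, 9, 5, 6, 1 = 27 seats, so the divisor must be adjusted.
With modified divisor 660: modified quotas Eta 6.692, Beta 10.236, Theta 6.135, Delta 7.589, Alpha 1.961.
Rounding down: Eta 6, Beta 10, Theta 6, Delta 7, Alpha 1 (total 30).

Eta=6; Beta=10; Theta=6; Delta=7; Alpha=1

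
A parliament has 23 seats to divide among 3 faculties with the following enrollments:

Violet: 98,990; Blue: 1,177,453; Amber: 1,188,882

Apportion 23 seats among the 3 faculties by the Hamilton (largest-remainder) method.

The standard divisor is 2465325/23 ≈ 107188.043.
Standard quotas: Violet 0.9235, Blue 10.9849, Amber 11.0916.
Lower quotas: Violet 0, Blue 10, Amber 11 (sum 21, leaving 2 seats).
Remainders in descending order: Blue 0.9849, Violet 0.9235, Amber 0.0916.
The surplus seats go to Blue, Violet.

Violet 1, Blue 11, Amber 11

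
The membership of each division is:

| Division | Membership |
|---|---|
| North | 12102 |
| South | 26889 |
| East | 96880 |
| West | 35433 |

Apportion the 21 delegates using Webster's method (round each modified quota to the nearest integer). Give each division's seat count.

Standard divisor 171304/21 ≈ 8157.333; standard quotas: North 1.484, South 3.296, East 11.876, West 4.344.
Rounding to the nearest integer gives 1, 3, 12, 4 = 20 seats, so the divisor must be adjusted.
With modified divisor 7932.2: modified quotas North 1.526, South 3.390, East 12.214, West 4.467.
Rounding to the nearest integer: North 2, South 3, East 12, West 4 (total 21).

North 2, South 3, East 12, West 4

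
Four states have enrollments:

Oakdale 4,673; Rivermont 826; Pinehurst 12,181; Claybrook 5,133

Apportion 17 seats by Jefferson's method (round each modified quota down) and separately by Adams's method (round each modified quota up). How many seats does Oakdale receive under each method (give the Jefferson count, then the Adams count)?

Jefferson: Oakdale 3, Rivermont 0, Pinehurst 10, Claybrook 4.
Adams: Oakdale 4, Rivermont 1, Pinehurst 8, Claybrook 4.
Oakdale gets 3 under Jefferson and 4 under Adams.

3 and 4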